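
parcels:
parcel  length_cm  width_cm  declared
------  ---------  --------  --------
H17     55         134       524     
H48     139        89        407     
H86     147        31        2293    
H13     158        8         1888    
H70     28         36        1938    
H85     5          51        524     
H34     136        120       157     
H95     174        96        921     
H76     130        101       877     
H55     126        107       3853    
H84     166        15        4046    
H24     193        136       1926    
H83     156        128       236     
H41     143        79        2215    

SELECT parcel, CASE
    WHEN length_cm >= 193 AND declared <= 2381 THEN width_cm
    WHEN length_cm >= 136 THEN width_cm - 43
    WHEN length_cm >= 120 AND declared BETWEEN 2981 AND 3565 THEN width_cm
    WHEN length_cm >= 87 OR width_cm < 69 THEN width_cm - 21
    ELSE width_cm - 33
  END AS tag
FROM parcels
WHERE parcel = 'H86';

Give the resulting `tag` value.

parcel = H86: length_cm=147, width_cm=31, declared=2293.
length_cm >= 193 AND declared <= 2381 → false
length_cm >= 136 → true → -12

-12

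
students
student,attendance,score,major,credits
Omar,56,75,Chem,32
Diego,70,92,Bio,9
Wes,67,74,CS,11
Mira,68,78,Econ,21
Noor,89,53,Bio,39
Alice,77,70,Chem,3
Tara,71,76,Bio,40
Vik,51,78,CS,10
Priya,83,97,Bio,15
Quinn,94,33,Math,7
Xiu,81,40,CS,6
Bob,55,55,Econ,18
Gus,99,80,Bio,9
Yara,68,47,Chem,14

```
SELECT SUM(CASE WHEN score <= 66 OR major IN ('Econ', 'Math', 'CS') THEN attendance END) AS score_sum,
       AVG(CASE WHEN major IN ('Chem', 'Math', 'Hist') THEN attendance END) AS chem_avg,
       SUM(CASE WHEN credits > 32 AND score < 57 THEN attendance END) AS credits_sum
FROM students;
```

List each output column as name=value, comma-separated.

score_sum=573, chem_avg=73.75, credits_sum=89

[score_sum: score <= 66 OR major IN ('Econ', 'Math', 'CS')]
student=Omar: ✗
student=Diego: ✗
student=Wes: ✓ → 67
student=Mira: ✓ → 68
student=Noor: ✓ → 89
student=Alice: ✗
student=Tara: ✗
student=Vik: ✓ → 51
student=Priya: ✗
student=Quinn: ✓ → 94
student=Xiu: ✓ → 81
student=Bob: ✓ → 55
student=Gus: ✗
student=Yara: ✓ → 68
score_sum = 67 + 68 + 89 + 51 + 94 + 81 + 55 + 68 = 573
—
[chem_avg: major IN ('Chem', 'Math', 'Hist')]
student=Omar: ✓ → 56
student=Diego: ✗
student=Wes: ✗
student=Mira: ✗
student=Noor: ✗
student=Alice: ✓ → 77
student=Tara: ✗
student=Vik: ✗
student=Priya: ✗
student=Quinn: ✓ → 94
student=Xiu: ✗
student=Bob: ✗
student=Gus: ✗
student=Yara: ✓ → 68
chem_avg = (56 + 77 + 94 + 68) / 4 = 73.75
—
[credits_sum: credits > 32 AND score < 57]
student=Omar: ✗
student=Diego: ✗
student=Wes: ✗
student=Mira: ✗
student=Noor: ✓ → 89
student=Alice: ✗
student=Tara: ✗
student=Vik: ✗
student=Priya: ✗
student=Quinn: ✗
student=Xiu: ✗
student=Bob: ✗
student=Gus: ✗
student=Yara: ✗
credits_sum = 89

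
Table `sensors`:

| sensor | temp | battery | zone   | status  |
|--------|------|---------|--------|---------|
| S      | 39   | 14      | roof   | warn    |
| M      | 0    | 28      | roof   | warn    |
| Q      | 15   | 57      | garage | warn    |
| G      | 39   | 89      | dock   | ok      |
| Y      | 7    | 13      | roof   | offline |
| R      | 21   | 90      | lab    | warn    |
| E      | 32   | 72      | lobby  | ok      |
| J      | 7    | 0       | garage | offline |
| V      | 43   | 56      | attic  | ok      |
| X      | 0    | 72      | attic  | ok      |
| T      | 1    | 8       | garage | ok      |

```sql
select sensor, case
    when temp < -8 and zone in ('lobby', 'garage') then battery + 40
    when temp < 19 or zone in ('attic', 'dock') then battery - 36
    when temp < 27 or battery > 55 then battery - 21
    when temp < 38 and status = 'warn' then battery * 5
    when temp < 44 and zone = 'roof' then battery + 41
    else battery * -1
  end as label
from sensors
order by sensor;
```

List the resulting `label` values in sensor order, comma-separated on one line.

sensor=E: temp < 27 or battery > 55 → 51
sensor=G: temp < 19 or zone in ('attic', 'dock') → 53
sensor=J: temp < 19 or zone in ('attic', 'dock') → -36
sensor=M: temp < 19 or zone in ('attic', 'dock') → -8
sensor=Q: temp < 19 or zone in ('attic', 'dock') → 21
sensor=R: temp < 27 or battery > 55 → 69
sensor=S: temp < 44 and zone = 'roof' → 55
sensor=T: temp < 19 or zone in ('attic', 'dock') → -28
sensor=V: temp < 19 or zone in ('attic', 'dock') → 20
sensor=X: temp < 19 or zone in ('attic', 'dock') → 36
sensor=Y: temp < 19 or zone in ('attic', 'dock') → -23

51, 53, -36, -8, 21, 69, 55, -28, 20, 36, -23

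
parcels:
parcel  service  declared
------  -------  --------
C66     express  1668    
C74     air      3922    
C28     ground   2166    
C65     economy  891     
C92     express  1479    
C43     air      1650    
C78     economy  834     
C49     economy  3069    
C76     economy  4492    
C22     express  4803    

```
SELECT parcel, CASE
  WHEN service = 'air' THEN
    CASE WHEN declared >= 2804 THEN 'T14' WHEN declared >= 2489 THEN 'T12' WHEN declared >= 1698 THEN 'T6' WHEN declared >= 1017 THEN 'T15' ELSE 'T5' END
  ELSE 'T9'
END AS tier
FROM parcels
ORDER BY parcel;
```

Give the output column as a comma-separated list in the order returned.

parcel=C22: service='express' → outer ELSE → T9
parcel=C28: service='ground' → outer ELSE → T9
parcel=C43: service='air' → inner[declared >= 1017] → T15
parcel=C49: service='economy' → outer ELSE → T9
parcel=C65: service='economy' → outer ELSE → T9
parcel=C66: service='express' → outer ELSE → T9
parcel=C74: service='air' → inner[declared >= 2804] → T14
parcel=C76: service='economy' → outer ELSE → T9
parcel=C78: service='economy' → outer ELSE → T9
parcel=C92: service='express' → outer ELSE → T9

T9, T9, T15, T9, T9, T9, T14, T9, T9, T9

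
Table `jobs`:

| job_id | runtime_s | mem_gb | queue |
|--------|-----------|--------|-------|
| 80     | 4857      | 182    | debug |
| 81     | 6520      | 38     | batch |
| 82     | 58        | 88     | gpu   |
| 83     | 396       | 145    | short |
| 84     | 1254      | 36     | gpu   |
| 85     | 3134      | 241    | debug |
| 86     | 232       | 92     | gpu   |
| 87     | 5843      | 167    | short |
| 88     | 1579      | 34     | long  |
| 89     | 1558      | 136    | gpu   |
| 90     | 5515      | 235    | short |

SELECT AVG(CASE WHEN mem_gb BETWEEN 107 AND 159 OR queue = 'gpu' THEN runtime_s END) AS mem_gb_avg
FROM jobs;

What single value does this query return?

699.6

job_id=80: ✗
job_id=81: ✗
job_id=82: ✓ → 58
job_id=83: ✓ → 396
job_id=84: ✓ → 1254
job_id=85: ✗
job_id=86: ✓ → 232
job_id=87: ✗
job_id=88: ✗
job_id=89: ✓ → 1558
job_id=90: ✗
mem_gb_avg = (58 + 396 + 1254 + 232 + 1558) / 5 = 699.6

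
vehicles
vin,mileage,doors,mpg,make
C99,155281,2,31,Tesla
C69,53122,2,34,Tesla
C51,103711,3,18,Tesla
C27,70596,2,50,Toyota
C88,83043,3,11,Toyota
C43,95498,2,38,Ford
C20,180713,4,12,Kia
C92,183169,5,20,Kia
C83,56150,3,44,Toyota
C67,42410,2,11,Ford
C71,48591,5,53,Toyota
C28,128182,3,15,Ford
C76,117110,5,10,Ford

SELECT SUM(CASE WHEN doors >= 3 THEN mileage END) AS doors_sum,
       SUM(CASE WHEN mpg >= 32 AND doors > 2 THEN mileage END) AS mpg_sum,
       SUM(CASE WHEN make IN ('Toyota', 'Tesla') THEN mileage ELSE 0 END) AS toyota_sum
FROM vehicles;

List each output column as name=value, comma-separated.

[doors_sum: doors >= 3]
vin=C99: ✗
vin=C69: ✗
vin=C51: ✓ → 103711
vin=C27: ✗
vin=C88: ✓ → 83043
vin=C43: ✗
vin=C20: ✓ → 180713
vin=C92: ✓ → 183169
vin=C83: ✓ → 56150
vin=C67: ✗
vin=C71: ✓ → 48591
vin=C28: ✓ → 128182
vin=C76: ✓ → 117110
doors_sum = 103711 + 83043 + 180713 + 183169 + 56150 + 48591 + 128182 + 117110 = 900669
—
[mpg_sum: mpg >= 32 AND doors > 2]
vin=C99: ✗
vin=C69: ✗
vin=C51: ✗
vin=C27: ✗
vin=C88: ✗
vin=C43: ✗
vin=C20: ✗
vin=C92: ✗
vin=C83: ✓ → 56150
vin=C67: ✗
vin=C71: ✓ → 48591
vin=C28: ✗
vin=C76: ✗
mpg_sum = 56150 + 48591 = 104741
—
[toyota_sum: make IN ('Toyota', 'Tesla')]
vin=C99: ✓ → 155281
vin=C69: ✓ → 53122
vin=C51: ✓ → 103711
vin=C27: ✓ → 70596
vin=C88: ✓ → 83043
vin=C43: ✗
vin=C20: ✗
vin=C92: ✗
vin=C83: ✓ → 56150
vin=C67: ✗
vin=C71: ✓ → 48591
vin=C28: ✗
vin=C76: ✗
toyota_sum = 155281 + 53122 + 103711 + 70596 + 83043 + 56150 + 48591 = 570494

doors_sum=900669, mpg_sum=104741, toyota_sum=570494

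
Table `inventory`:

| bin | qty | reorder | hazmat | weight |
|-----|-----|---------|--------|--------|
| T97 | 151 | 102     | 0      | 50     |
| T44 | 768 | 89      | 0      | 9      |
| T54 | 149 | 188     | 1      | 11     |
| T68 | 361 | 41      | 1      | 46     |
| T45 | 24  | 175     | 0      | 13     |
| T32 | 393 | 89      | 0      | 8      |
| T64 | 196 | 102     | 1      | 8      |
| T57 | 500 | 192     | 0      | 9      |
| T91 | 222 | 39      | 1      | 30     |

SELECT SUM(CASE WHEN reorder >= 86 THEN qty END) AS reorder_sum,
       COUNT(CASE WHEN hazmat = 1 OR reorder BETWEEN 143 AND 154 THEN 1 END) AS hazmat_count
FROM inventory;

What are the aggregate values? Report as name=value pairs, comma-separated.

[reorder_sum: reorder >= 86]
bin=T97: ✓ → 151
bin=T44: ✓ → 768
bin=T54: ✓ → 149
bin=T68: ✗
bin=T45: ✓ → 24
bin=T32: ✓ → 393
bin=T64: ✓ → 196
bin=T57: ✓ → 500
bin=T91: ✗
reorder_sum = 151 + 768 + 149 + 24 + 393 + 196 + 500 = 2181
—
[hazmat_count: hazmat = 1 OR reorder BETWEEN 143 AND 154]
bin=T97: ✗
bin=T44: ✗
bin=T54: ✓ → 1
bin=T68: ✓ → 1
bin=T45: ✗
bin=T32: ✗
bin=T64: ✓ → 1
bin=T57: ✗
bin=T91: ✓ → 1
hazmat_count = COUNT(1, 1, 1, 1) = 4

reorder_sum=2181, hazmat_count=4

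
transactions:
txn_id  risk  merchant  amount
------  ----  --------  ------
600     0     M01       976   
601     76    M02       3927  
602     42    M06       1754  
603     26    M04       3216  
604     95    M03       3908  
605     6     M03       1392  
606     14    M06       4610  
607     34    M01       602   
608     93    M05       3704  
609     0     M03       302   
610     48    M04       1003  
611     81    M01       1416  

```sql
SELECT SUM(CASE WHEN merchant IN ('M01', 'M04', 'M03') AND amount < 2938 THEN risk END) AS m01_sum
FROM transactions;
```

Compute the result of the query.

txn_id=600: ✓ → 0
txn_id=601: ✗
txn_id=602: ✗
txn_id=603: ✗
txn_id=604: ✗
txn_id=605: ✓ → 6
txn_id=606: ✗
txn_id=607: ✓ → 34
txn_id=608: ✗
txn_id=609: ✓ → 0
txn_id=610: ✓ → 48
txn_id=611: ✓ → 81
m01_sum = 6 + 34 + 48 + 81 = 169

169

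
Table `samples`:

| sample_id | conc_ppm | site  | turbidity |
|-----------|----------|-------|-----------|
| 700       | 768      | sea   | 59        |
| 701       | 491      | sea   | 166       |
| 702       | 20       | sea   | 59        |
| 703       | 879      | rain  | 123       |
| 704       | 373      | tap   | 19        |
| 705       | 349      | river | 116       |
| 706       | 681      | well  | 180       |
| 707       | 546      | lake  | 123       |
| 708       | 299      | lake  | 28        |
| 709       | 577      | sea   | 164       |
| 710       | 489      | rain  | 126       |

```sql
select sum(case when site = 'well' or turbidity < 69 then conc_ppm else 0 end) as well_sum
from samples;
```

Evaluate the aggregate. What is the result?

sample_id=700: ✓ → 768
sample_id=701: ✗
sample_id=702: ✓ → 20
sample_id=703: ✗
sample_id=704: ✓ → 373
sample_id=705: ✗
sample_id=706: ✓ → 681
sample_id=707: ✗
sample_id=708: ✓ → 299
sample_id=709: ✗
sample_id=710: ✗
well_sum = 768 + 20 + 373 + 681 + 299 = 2141

2141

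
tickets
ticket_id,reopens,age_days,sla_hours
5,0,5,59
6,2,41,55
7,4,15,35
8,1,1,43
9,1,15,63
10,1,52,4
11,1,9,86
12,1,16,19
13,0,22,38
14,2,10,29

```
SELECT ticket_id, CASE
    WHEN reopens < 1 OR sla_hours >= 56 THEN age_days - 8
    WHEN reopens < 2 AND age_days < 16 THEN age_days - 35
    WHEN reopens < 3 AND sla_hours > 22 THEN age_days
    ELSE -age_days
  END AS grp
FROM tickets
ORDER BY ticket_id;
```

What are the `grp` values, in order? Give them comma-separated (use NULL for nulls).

-3, 41, -15, -34, 7, -52, 1, -16, 14, 10

ticket_id=5: reopens < 1 OR sla_hours >= 56 → -3
ticket_id=6: reopens < 3 AND sla_hours > 22 → 41
ticket_id=7: ELSE → -15
ticket_id=8: reopens < 2 AND age_days < 16 → -34
ticket_id=9: reopens < 1 OR sla_hours >= 56 → 7
ticket_id=10: ELSE → -52
ticket_id=11: reopens < 1 OR sla_hours >= 56 → 1
ticket_id=12: ELSE → -16
ticket_id=13: reopens < 1 OR sla_hours >= 56 → 14
ticket_id=14: reopens < 3 AND sla_hours > 22 → 10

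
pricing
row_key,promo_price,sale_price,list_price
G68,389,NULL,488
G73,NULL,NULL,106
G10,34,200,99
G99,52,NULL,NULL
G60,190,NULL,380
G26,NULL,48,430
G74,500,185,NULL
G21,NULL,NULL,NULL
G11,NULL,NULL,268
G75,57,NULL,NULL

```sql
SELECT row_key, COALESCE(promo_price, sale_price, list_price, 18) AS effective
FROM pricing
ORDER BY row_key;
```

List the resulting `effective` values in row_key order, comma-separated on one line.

34, 268, 18, 48, 190, 389, 106, 500, 57, 52

row_key=G10: promo_price=34 → 34
row_key=G11: promo_price=NULL, sale_price=NULL, list_price=268 → 268
row_key=G21: promo_price=NULL, sale_price=NULL, list_price=NULL, → literal 18 → 18
row_key=G26: promo_price=NULL, sale_price=48 → 48
row_key=G60: promo_price=190 → 190
row_key=G68: promo_price=389 → 389
row_key=G73: promo_price=NULL, sale_price=NULL, list_price=106 → 106
row_key=G74: promo_price=500 → 500
row_key=G75: promo_price=57 → 57
row_key=G99: promo_price=52 → 52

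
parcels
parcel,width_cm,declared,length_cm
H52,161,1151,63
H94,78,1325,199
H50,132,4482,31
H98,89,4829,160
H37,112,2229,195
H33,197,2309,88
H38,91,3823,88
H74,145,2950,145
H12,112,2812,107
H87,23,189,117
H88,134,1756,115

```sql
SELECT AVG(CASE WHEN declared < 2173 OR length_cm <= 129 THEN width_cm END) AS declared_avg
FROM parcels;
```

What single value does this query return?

116

parcel=H52: ✓ → 161
parcel=H94: ✓ → 78
parcel=H50: ✓ → 132
parcel=H98: ✗
parcel=H37: ✗
parcel=H33: ✓ → 197
parcel=H38: ✓ → 91
parcel=H74: ✗
parcel=H12: ✓ → 112
parcel=H87: ✓ → 23
parcel=H88: ✓ → 134
declared_avg = (161 + 78 + 132 + 197 + 91 + 112 + 23 + 134) / 8 = 116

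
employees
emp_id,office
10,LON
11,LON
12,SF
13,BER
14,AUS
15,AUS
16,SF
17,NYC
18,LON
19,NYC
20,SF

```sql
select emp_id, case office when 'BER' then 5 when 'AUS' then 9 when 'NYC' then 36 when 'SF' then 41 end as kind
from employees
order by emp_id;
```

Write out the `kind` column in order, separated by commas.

emp_id=10: (no match → NULL) → NULL
emp_id=11: (no match → NULL) → NULL
emp_id=12: office='SF' → 41
emp_id=13: office='BER' → 5
emp_id=14: office='AUS' → 9
emp_id=15: office='AUS' → 9
emp_id=16: office='SF' → 41
emp_id=17: office='NYC' → 36
emp_id=18: (no match → NULL) → NULL
emp_id=19: office='NYC' → 36
emp_id=20: office='SF' → 41

NULL, NULL, 41, 5, 9, 9, 41, 36, NULL, 36, 41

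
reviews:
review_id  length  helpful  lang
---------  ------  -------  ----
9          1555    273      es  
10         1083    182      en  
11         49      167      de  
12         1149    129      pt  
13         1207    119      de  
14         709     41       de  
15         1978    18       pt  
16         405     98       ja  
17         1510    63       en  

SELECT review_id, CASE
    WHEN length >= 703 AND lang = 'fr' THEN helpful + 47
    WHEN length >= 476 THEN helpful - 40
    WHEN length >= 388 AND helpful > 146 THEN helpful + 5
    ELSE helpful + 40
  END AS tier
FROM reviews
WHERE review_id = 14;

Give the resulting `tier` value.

review_id = 14: length=709, helpful=41, lang=de.
length >= 703 AND lang = 'fr' → false
length >= 476 → true → 1

1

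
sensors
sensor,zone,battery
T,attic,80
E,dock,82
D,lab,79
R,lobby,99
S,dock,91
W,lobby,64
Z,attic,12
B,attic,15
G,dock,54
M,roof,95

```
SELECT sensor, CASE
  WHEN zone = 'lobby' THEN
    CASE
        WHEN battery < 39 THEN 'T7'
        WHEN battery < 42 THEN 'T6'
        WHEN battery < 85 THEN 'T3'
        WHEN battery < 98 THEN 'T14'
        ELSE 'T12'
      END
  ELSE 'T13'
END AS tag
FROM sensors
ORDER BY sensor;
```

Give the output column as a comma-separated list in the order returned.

sensor=B: zone='attic' → outer ELSE → T13
sensor=D: zone='lab' → outer ELSE → T13
sensor=E: zone='dock' → outer ELSE → T13
sensor=G: zone='dock' → outer ELSE → T13
sensor=M: zone='roof' → outer ELSE → T13
sensor=R: zone='lobby' → inner[ELSE] → T12
sensor=S: zone='dock' → outer ELSE → T13
sensor=T: zone='attic' → outer ELSE → T13
sensor=W: zone='lobby' → inner[battery < 85] → T3
sensor=Z: zone='attic' → outer ELSE → T13

T13, T13, T13, T13, T13, T12, T13, T13, T3, T13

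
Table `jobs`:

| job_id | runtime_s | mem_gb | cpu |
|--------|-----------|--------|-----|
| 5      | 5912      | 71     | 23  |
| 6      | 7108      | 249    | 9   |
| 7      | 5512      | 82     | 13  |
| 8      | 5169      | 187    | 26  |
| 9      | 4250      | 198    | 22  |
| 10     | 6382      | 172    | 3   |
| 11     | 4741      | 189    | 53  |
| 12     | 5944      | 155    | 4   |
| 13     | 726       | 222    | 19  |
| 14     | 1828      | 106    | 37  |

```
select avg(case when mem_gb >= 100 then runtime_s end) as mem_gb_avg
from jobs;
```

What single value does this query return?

job_id=5: ✗
job_id=6: ✓ → 7108
job_id=7: ✗
job_id=8: ✓ → 5169
job_id=9: ✓ → 4250
job_id=10: ✓ → 6382
job_id=11: ✓ → 4741
job_id=12: ✓ → 5944
job_id=13: ✓ → 726
job_id=14: ✓ → 1828
mem_gb_avg = (7108 + 5169 + 4250 + 6382 + 4741 + 5944 + 726 + 1828) / 8 = 4518.5

4518.5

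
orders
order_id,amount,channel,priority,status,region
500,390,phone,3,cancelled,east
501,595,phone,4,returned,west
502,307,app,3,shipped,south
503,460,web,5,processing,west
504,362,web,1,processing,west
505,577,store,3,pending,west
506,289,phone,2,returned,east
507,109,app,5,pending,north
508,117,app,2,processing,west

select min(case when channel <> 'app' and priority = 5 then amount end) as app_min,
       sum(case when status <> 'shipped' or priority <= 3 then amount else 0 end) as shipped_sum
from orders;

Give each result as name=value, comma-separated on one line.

[app_min: channel <> 'app' and priority = 5]
order_id=500: ✗
order_id=501: ✗
order_id=502: ✗
order_id=503: ✓ → 460
order_id=504: ✗
order_id=505: ✗
order_id=506: ✗
order_id=507: ✗
order_id=508: ✗
app_min = MIN(460) = 460
—
[shipped_sum: status <> 'shipped' or priority <= 3]
order_id=500: ✓ → 390
order_id=501: ✓ → 595
order_id=502: ✓ → 307
order_id=503: ✓ → 460
order_id=504: ✓ → 362
order_id=505: ✓ → 577
order_id=506: ✓ → 289
order_id=507: ✓ → 109
order_id=508: ✓ → 117
shipped_sum = 390 + 595 + 307 + 460 + 362 + 577 + 289 + 109 + 117 = 3206

app_min=460, shipped_sum=3206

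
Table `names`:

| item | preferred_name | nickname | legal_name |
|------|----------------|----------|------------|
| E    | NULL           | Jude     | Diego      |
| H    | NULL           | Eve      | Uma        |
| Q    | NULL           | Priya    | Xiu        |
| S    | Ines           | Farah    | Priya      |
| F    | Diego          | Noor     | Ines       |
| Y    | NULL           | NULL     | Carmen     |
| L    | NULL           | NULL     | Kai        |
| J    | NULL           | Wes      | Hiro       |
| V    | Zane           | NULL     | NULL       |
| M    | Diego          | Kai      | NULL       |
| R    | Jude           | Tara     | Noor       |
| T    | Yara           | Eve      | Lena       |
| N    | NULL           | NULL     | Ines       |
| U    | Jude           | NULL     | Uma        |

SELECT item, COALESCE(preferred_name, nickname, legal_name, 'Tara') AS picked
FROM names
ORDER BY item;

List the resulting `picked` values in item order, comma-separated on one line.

item=E: preferred_name=NULL, nickname=Jude → Jude
item=F: preferred_name=Diego → Diego
item=H: preferred_name=NULL, nickname=Eve → Eve
item=J: preferred_name=NULL, nickname=Wes → Wes
item=L: preferred_name=NULL, nickname=NULL, legal_name=Kai → Kai
item=M: preferred_name=Diego → Diego
item=N: preferred_name=NULL, nickname=NULL, legal_name=Ines → Ines
item=Q: preferred_name=NULL, nickname=Priya → Priya
item=R: preferred_name=Jude → Jude
item=S: preferred_name=Ines → Ines
item=T: preferred_name=Yara → Yara
item=U: preferred_name=Jude → Jude
item=V: preferred_name=Zane → Zane
item=Y: preferred_name=NULL, nickname=NULL, legal_name=Carmen → Carmen

Jude, Diego, Eve, Wes, Kai, Diego, Ines, Priya, Jude, Ines, Yara, Jude, Zane, Carmen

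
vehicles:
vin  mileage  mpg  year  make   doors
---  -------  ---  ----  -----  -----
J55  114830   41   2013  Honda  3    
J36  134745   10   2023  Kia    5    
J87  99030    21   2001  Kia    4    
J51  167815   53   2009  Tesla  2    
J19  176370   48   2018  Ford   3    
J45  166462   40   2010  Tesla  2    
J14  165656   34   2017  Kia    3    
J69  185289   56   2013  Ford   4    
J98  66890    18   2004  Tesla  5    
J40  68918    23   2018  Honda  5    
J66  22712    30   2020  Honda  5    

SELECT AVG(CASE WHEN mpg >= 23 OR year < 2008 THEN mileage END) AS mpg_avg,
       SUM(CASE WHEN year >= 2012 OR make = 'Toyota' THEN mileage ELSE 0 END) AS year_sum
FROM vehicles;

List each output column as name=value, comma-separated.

[mpg_avg: mpg >= 23 OR year < 2008]
vin=J55: ✓ → 114830
vin=J36: ✗
vin=J87: ✓ → 99030
vin=J51: ✓ → 167815
vin=J19: ✓ → 176370
vin=J45: ✓ → 166462
vin=J14: ✓ → 165656
vin=J69: ✓ → 185289
vin=J98: ✓ → 66890
vin=J40: ✓ → 68918
vin=J66: ✓ → 22712
mpg_avg = (114830 + 99030 + 167815 + 176370 + 166462 + 165656 + 185289 + 66890 + 68918 + 22712) / 10 = 123397.2
—
[year_sum: year >= 2012 OR make = 'Toyota']
vin=J55: ✓ → 114830
vin=J36: ✓ → 134745
vin=J87: ✗
vin=J51: ✗
vin=J19: ✓ → 176370
vin=J45: ✗
vin=J14: ✓ → 165656
vin=J69: ✓ → 185289
vin=J98: ✗
vin=J40: ✓ → 68918
vin=J66: ✓ → 22712
year_sum = 114830 + 134745 + 176370 + 165656 + 185289 + 68918 + 22712 = 868520

mpg_avg=123397.2, year_sum=868520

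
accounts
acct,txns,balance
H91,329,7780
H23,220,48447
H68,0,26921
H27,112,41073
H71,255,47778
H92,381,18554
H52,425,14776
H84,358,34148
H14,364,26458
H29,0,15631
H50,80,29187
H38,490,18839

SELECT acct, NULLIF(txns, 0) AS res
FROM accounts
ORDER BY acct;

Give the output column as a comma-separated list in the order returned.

acct=H14: txns=364 vs 0: differ → 364
acct=H23: txns=220 vs 0: differ → 220
acct=H27: txns=112 vs 0: differ → 112
acct=H29: txns=0 vs 0: equal → NULL
acct=H38: txns=490 vs 0: differ → 490
acct=H50: txns=80 vs 0: differ → 80
acct=H52: txns=425 vs 0: differ → 425
acct=H68: txns=0 vs 0: equal → NULL
acct=H71: txns=255 vs 0: differ → 255
acct=H84: txns=358 vs 0: differ → 358
acct=H91: txns=329 vs 0: differ → 329
acct=H92: txns=381 vs 0: differ → 381

364, 220, 112, NULL, 490, 80, 425, NULL, 255, 358, 329, 381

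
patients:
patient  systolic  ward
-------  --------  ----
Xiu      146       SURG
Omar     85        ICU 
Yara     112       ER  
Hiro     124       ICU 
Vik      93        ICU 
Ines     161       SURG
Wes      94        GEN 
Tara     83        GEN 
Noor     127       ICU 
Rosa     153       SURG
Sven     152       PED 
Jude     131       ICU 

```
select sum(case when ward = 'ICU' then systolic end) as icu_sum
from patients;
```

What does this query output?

560

patient=Xiu: ✗
patient=Omar: ✓ → 85
patient=Yara: ✗
patient=Hiro: ✓ → 124
patient=Vik: ✓ → 93
patient=Ines: ✗
patient=Wes: ✗
patient=Tara: ✗
patient=Noor: ✓ → 127
patient=Rosa: ✗
patient=Sven: ✗
patient=Jude: ✓ → 131
icu_sum = 85 + 124 + 93 + 127 + 131 = 560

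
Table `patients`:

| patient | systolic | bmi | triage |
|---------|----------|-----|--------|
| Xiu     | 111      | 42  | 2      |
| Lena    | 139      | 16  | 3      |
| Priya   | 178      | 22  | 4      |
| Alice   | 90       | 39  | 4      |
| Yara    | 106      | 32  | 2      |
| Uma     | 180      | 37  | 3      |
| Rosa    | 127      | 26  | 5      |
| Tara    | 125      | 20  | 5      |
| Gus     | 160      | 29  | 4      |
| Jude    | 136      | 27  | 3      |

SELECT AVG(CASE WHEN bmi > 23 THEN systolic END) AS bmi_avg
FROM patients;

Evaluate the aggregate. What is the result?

patient=Xiu: ✓ → 111
patient=Lena: ✗
patient=Priya: ✗
patient=Alice: ✓ → 90
patient=Yara: ✓ → 106
patient=Uma: ✓ → 180
patient=Rosa: ✓ → 127
patient=Tara: ✗
patient=Gus: ✓ → 160
patient=Jude: ✓ → 136
bmi_avg = (111 + 90 + 106 + 180 + 127 + 160 + 136) / 7 = 130

130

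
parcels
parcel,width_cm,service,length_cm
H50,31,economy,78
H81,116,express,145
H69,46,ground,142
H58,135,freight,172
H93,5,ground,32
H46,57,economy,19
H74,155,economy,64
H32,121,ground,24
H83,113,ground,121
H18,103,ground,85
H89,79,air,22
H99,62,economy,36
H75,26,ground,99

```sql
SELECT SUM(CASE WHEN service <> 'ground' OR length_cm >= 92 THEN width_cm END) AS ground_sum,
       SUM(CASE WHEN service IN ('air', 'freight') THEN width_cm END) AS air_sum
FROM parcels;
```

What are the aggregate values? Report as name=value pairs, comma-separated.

ground_sum=820, air_sum=214

[ground_sum: service <> 'ground' OR length_cm >= 92]
parcel=H50: ✓ → 31
parcel=H81: ✓ → 116
parcel=H69: ✓ → 46
parcel=H58: ✓ → 135
parcel=H93: ✗
parcel=H46: ✓ → 57
parcel=H74: ✓ → 155
parcel=H32: ✗
parcel=H83: ✓ → 113
parcel=H18: ✗
parcel=H89: ✓ → 79
parcel=H99: ✓ → 62
parcel=H75: ✓ → 26
ground_sum = 31 + 116 + 46 + 135 + 57 + 155 + 113 + 79 + 62 + 26 = 820
—
[air_sum: service IN ('air', 'freight')]
parcel=H50: ✗
parcel=H81: ✗
parcel=H69: ✗
parcel=H58: ✓ → 135
parcel=H93: ✗
parcel=H46: ✗
parcel=H74: ✗
parcel=H32: ✗
parcel=H83: ✗
parcel=H18: ✗
parcel=H89: ✓ → 79
parcel=H99: ✗
parcel=H75: ✗
air_sum = 135 + 79 = 214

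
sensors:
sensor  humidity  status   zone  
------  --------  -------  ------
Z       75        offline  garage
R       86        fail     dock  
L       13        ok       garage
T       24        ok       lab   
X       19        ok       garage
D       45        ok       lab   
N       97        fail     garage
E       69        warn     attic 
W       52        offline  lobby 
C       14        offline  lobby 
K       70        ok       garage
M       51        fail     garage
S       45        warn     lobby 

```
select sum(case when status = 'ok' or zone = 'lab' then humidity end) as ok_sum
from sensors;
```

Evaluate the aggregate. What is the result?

171

sensor=Z: ✗
sensor=R: ✗
sensor=L: ✓ → 13
sensor=T: ✓ → 24
sensor=X: ✓ → 19
sensor=D: ✓ → 45
sensor=N: ✗
sensor=E: ✗
sensor=W: ✗
sensor=C: ✗
sensor=K: ✓ → 70
sensor=M: ✗
sensor=S: ✗
ok_sum = 13 + 24 + 19 + 45 + 70 = 171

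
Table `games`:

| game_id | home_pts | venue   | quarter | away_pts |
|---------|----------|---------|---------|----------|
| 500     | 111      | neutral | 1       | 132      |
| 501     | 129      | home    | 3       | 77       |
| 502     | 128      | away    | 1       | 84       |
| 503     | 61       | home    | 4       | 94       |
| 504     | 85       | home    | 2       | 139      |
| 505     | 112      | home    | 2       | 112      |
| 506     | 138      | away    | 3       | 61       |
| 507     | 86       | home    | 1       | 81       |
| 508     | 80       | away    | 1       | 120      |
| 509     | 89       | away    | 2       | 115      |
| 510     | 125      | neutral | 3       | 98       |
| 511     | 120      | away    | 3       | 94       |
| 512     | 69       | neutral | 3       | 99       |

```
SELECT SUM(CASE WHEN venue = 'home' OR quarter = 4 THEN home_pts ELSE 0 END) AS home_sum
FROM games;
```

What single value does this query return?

473

game_id=500: ✗
game_id=501: ✓ → 129
game_id=502: ✗
game_id=503: ✓ → 61
game_id=504: ✓ → 85
game_id=505: ✓ → 112
game_id=506: ✗
game_id=507: ✓ → 86
game_id=508: ✗
game_id=509: ✗
game_id=510: ✗
game_id=511: ✗
game_id=512: ✗
home_sum = 129 + 61 + 85 + 112 + 86 = 473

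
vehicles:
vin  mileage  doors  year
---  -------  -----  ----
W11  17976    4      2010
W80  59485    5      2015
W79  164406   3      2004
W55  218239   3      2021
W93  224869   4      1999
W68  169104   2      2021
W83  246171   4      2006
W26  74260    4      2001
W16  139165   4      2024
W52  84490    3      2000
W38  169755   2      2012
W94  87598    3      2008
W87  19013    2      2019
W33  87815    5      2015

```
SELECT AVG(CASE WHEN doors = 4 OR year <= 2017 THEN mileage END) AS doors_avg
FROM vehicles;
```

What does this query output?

vin=W11: ✓ → 17976
vin=W80: ✓ → 59485
vin=W79: ✓ → 164406
vin=W55: ✗
vin=W93: ✓ → 224869
vin=W68: ✗
vin=W83: ✓ → 246171
vin=W26: ✓ → 74260
vin=W16: ✓ → 139165
vin=W52: ✓ → 84490
vin=W38: ✓ → 169755
vin=W94: ✓ → 87598
vin=W87: ✗
vin=W33: ✓ → 87815
doors_avg = (17976 + 59485 + 164406 + 224869 + 246171 + 74260 + 139165 + 84490 + 169755 + 87598 + 87815) / 11 = 123271.8181818182

123271.8181818182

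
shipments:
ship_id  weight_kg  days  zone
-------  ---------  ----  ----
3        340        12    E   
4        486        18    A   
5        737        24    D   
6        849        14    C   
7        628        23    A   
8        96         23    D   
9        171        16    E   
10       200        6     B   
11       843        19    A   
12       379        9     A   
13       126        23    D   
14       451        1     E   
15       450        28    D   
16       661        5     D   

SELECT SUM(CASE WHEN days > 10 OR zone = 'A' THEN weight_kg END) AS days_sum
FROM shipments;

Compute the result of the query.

5105

ship_id=3: ✓ → 340
ship_id=4: ✓ → 486
ship_id=5: ✓ → 737
ship_id=6: ✓ → 849
ship_id=7: ✓ → 628
ship_id=8: ✓ → 96
ship_id=9: ✓ → 171
ship_id=10: ✗
ship_id=11: ✓ → 843
ship_id=12: ✓ → 379
ship_id=13: ✓ → 126
ship_id=14: ✗
ship_id=15: ✓ → 450
ship_id=16: ✗
days_sum = 340 + 486 + 737 + 849 + 628 + 96 + 171 + 843 + 379 + 126 + 450 = 5105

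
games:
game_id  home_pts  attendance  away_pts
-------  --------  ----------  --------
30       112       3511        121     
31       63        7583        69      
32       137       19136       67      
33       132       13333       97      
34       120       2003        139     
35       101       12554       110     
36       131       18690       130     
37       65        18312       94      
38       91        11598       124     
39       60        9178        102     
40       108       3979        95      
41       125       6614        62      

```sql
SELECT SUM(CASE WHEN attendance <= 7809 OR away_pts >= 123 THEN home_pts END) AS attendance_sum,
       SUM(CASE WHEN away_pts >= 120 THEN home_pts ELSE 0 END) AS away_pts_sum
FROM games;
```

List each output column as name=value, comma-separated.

[attendance_sum: attendance <= 7809 OR away_pts >= 123]
game_id=30: ✓ → 112
game_id=31: ✓ → 63
game_id=32: ✗
game_id=33: ✗
game_id=34: ✓ → 120
game_id=35: ✗
game_id=36: ✓ → 131
game_id=37: ✗
game_id=38: ✓ → 91
game_id=39: ✗
game_id=40: ✓ → 108
game_id=41: ✓ → 125
attendance_sum = 112 + 63 + 120 + 131 + 91 + 108 + 125 = 750
—
[away_pts_sum: away_pts >= 120]
game_id=30: ✓ → 112
game_id=31: ✗
game_id=32: ✗
game_id=33: ✗
game_id=34: ✓ → 120
game_id=35: ✗
game_id=36: ✓ → 131
game_id=37: ✗
game_id=38: ✓ → 91
game_id=39: ✗
game_id=40: ✗
game_id=41: ✗
away_pts_sum = 112 + 120 + 131 + 91 = 454

attendance_sum=750, away_pts_sum=454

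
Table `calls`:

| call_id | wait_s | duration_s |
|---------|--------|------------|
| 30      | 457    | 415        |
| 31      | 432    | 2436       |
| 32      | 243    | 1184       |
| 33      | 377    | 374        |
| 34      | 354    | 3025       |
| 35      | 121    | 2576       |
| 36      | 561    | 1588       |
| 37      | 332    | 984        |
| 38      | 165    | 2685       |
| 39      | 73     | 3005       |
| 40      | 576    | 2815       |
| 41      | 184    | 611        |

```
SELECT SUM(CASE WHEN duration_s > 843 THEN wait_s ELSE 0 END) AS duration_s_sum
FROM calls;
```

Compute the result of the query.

2857

call_id=30: ✗
call_id=31: ✓ → 432
call_id=32: ✓ → 243
call_id=33: ✗
call_id=34: ✓ → 354
call_id=35: ✓ → 121
call_id=36: ✓ → 561
call_id=37: ✓ → 332
call_id=38: ✓ → 165
call_id=39: ✓ → 73
call_id=40: ✓ → 576
call_id=41: ✗
duration_s_sum = 432 + 243 + 354 + 121 + 561 + 332 + 165 + 73 + 576 = 2857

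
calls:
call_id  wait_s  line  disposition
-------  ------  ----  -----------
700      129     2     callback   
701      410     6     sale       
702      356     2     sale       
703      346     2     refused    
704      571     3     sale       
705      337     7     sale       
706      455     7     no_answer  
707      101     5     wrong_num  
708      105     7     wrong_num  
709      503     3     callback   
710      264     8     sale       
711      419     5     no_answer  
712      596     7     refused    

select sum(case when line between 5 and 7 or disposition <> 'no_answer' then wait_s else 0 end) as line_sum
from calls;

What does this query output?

call_id=700: ✓ → 129
call_id=701: ✓ → 410
call_id=702: ✓ → 356
call_id=703: ✓ → 346
call_id=704: ✓ → 571
call_id=705: ✓ → 337
call_id=706: ✓ → 455
call_id=707: ✓ → 101
call_id=708: ✓ → 105
call_id=709: ✓ → 503
call_id=710: ✓ → 264
call_id=711: ✓ → 419
call_id=712: ✓ → 596
line_sum = 129 + 410 + 356 + 346 + 571 + 337 + 455 + 101 + 105 + 503 + 264 + 419 + 596 = 4592

4592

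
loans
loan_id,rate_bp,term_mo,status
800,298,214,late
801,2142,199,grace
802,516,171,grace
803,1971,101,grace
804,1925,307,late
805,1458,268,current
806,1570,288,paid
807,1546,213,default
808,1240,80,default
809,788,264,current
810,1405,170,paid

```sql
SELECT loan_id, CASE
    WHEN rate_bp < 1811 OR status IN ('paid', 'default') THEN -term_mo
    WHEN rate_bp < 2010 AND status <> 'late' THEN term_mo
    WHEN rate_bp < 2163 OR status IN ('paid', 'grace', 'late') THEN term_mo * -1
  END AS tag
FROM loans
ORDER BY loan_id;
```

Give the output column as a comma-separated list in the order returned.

-214, -199, -171, 101, -307, -268, -288, -213, -80, -264, -170

loan_id=800: rate_bp < 1811 OR status IN ('paid', 'default') → -214
loan_id=801: rate_bp < 2163 OR status IN ('paid', 'grace', 'late') → -199
loan_id=802: rate_bp < 1811 OR status IN ('paid', 'default') → -171
loan_id=803: rate_bp < 2010 AND status <> 'late' → 101
loan_id=804: rate_bp < 2163 OR status IN ('paid', 'grace', 'late') → -307
loan_id=805: rate_bp < 1811 OR status IN ('paid', 'default') → -268
loan_id=806: rate_bp < 1811 OR status IN ('paid', 'default') → -288
loan_id=807: rate_bp < 1811 OR status IN ('paid', 'default') → -213
loan_id=808: rate_bp < 1811 OR status IN ('paid', 'default') → -80
loan_id=809: rate_bp < 1811 OR status IN ('paid', 'default') → -264
loan_id=810: rate_bp < 1811 OR status IN ('paid', 'default') → -170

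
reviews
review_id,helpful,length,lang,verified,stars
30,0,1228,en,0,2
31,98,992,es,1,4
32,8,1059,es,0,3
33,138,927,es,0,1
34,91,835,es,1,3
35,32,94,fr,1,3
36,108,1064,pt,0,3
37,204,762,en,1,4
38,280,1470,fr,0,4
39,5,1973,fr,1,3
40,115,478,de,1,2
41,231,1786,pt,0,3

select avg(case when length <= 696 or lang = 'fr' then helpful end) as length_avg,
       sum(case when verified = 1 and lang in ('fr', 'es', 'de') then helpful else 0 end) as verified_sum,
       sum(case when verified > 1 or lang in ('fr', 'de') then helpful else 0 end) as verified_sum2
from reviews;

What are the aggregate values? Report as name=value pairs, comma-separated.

[length_avg: length <= 696 or lang = 'fr']
review_id=30: ✗
review_id=31: ✗
review_id=32: ✗
review_id=33: ✗
review_id=34: ✗
review_id=35: ✓ → 32
review_id=36: ✗
review_id=37: ✗
review_id=38: ✓ → 280
review_id=39: ✓ → 5
review_id=40: ✓ → 115
review_id=41: ✗
length_avg = (32 + 280 + 5 + 115) / 4 = 108
—
[verified_sum: verified = 1 and lang in ('fr', 'es', 'de')]
review_id=30: ✗
review_id=31: ✓ → 98
review_id=32: ✗
review_id=33: ✗
review_id=34: ✓ → 91
review_id=35: ✓ → 32
review_id=36: ✗
review_id=37: ✗
review_id=38: ✗
review_id=39: ✓ → 5
review_id=40: ✓ → 115
review_id=41: ✗
verified_sum = 98 + 91 + 32 + 5 + 115 = 341
—
[verified_sum2: verified > 1 or lang in ('fr', 'de')]
review_id=30: ✗
review_id=31: ✗
review_id=32: ✗
review_id=33: ✗
review_id=34: ✗
review_id=35: ✓ → 32
review_id=36: ✗
review_id=37: ✗
review_id=38: ✓ → 280
review_id=39: ✓ → 5
review_id=40: ✓ → 115
review_id=41: ✗
verified_sum2 = 32 + 280 + 5 + 115 = 432

length_avg=108, verified_sum=341, verified_sum2=432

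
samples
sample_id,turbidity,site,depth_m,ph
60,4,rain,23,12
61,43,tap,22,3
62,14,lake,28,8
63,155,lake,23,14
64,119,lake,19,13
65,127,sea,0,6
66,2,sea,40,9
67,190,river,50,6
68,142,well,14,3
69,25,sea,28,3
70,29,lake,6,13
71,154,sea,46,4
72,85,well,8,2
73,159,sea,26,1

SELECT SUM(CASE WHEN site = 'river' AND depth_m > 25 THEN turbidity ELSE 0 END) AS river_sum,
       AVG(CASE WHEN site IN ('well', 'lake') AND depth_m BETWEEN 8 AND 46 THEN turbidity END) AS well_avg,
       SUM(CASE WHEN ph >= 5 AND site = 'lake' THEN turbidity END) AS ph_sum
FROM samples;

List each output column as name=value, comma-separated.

river_sum=190, well_avg=103, ph_sum=317

[river_sum: site = 'river' AND depth_m > 25]
sample_id=60: ✗
sample_id=61: ✗
sample_id=62: ✗
sample_id=63: ✗
sample_id=64: ✗
sample_id=65: ✗
sample_id=66: ✗
sample_id=67: ✓ → 190
sample_id=68: ✗
sample_id=69: ✗
sample_id=70: ✗
sample_id=71: ✗
sample_id=72: ✗
sample_id=73: ✗
river_sum = 190
—
[well_avg: site IN ('well', 'lake') AND depth_m BETWEEN 8 AND 46]
sample_id=60: ✗
sample_id=61: ✗
sample_id=62: ✓ → 14
sample_id=63: ✓ → 155
sample_id=64: ✓ → 119
sample_id=65: ✗
sample_id=66: ✗
sample_id=67: ✗
sample_id=68: ✓ → 142
sample_id=69: ✗
sample_id=70: ✗
sample_id=71: ✗
sample_id=72: ✓ → 85
sample_id=73: ✗
well_avg = (14 + 155 + 119 + 142 + 85) / 5 = 103
—
[ph_sum: ph >= 5 AND site = 'lake']
sample_id=60: ✗
sample_id=61: ✗
sample_id=62: ✓ → 14
sample_id=63: ✓ → 155
sample_id=64: ✓ → 119
sample_id=65: ✗
sample_id=66: ✗
sample_id=67: ✗
sample_id=68: ✗
sample_id=69: ✗
sample_id=70: ✓ → 29
sample_id=71: ✗
sample_id=72: ✗
sample_id=73: ✗
ph_sum = 14 + 155 + 119 + 29 = 317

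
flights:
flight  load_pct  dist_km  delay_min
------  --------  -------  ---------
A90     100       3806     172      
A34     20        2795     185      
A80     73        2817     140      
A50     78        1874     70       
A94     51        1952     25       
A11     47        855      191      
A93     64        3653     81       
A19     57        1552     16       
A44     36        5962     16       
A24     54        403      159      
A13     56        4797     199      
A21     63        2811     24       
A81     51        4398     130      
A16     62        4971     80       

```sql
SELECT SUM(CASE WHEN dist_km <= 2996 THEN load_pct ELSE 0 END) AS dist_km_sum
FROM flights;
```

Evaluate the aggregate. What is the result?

443

flight=A90: ✗
flight=A34: ✓ → 20
flight=A80: ✓ → 73
flight=A50: ✓ → 78
flight=A94: ✓ → 51
flight=A11: ✓ → 47
flight=A93: ✗
flight=A19: ✓ → 57
flight=A44: ✗
flight=A24: ✓ → 54
flight=A13: ✗
flight=A21: ✓ → 63
flight=A81: ✗
flight=A16: ✗
dist_km_sum = 20 + 73 + 78 + 51 + 47 + 57 + 54 + 63 = 443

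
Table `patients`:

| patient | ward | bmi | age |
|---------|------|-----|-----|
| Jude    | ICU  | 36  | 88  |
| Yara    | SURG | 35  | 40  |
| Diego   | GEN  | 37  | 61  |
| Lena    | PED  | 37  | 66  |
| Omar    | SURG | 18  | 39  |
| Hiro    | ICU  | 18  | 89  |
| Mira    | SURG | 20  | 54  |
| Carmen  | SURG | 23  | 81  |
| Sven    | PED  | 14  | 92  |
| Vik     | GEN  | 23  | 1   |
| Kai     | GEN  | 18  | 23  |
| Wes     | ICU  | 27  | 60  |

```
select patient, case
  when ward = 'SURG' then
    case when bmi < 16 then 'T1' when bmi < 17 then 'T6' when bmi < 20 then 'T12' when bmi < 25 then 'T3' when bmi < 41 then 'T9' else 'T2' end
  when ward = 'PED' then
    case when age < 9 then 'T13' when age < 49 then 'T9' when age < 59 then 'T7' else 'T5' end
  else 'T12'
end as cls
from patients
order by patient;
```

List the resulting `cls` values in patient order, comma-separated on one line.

T3, T12, T12, T12, T12, T5, T3, T12, T5, T12, T12, T9

patient=Carmen: ward='SURG' → inner[bmi < 25] → T3
patient=Diego: ward='GEN' → outer ELSE → T12
patient=Hiro: ward='ICU' → outer ELSE → T12
patient=Jude: ward='ICU' → outer ELSE → T12
patient=Kai: ward='GEN' → outer ELSE → T12
patient=Lena: ward='PED' → inner[ELSE] → T5
patient=Mira: ward='SURG' → inner[bmi < 25] → T3
patient=Omar: ward='SURG' → inner[bmi < 20] → T12
patient=Sven: ward='PED' → inner[ELSE] → T5
patient=Vik: ward='GEN' → outer ELSE → T12
patient=Wes: ward='ICU' → outer ELSE → T12
patient=Yara: ward='SURG' → inner[bmi < 41] → T9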